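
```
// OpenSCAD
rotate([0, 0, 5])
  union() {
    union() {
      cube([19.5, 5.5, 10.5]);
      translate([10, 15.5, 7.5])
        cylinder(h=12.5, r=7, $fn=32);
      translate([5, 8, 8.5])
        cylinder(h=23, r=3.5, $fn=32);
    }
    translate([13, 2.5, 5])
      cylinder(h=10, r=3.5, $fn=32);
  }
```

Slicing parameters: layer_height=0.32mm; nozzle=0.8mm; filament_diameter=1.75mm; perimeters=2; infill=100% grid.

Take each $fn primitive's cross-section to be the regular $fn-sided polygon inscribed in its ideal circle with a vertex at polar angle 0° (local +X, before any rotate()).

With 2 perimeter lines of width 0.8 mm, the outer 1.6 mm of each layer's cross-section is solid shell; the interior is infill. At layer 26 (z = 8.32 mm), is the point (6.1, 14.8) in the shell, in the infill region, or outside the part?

infill

At z = 8.32 mm: the 19.5×5.5 cube contributes its full rectangle; the r=7 cylinder at (10, 15.5) gives a regular 32-gon of circumradius 7 (constant along its height); the cylinder at (5, 8) is absent (z outside [8.5, 31.5]); Combining (union): the 2 present regions are separate (no shared area or edge), so areas and boundary lengths simply add and each stays a separate island — 2 connected regions; the r=3.5 cylinder at (13, 2.5) contributes a regular 32-gon of circumradius 3.5; Combining (union): the regions partially overlap (shared area 33.75 mm²), so overlapping operands fuse into one piece — 2 connected regions; (whole slice rotated 5° about Z — lengths, areas and connectivity unchanged). Overall, the cross-section has 2 separate islands. Undo the 5° rotation: the query point maps to (7.367, 14.212) in the un-rotated model frame. The nearest boundary edge runs (4.18, 11.61)→(3.53, 12.82); distance from the point to it = 4.04 mm. (Shell/infill is judged within the island containing the point — the largest one.) The point is inside the cross-section and 4.04 mm from the nearest boundary — more than the 1.6 mm shell width (2 × 0.8), so it's in the infill interior.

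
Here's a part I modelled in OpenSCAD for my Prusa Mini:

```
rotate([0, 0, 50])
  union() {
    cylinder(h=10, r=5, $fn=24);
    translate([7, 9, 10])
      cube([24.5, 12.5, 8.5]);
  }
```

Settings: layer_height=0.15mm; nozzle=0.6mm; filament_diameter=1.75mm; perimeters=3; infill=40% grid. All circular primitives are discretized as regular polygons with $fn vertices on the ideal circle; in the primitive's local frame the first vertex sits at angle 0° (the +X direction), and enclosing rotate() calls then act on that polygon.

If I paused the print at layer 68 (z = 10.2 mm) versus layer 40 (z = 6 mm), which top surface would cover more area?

Layer 68 (z = 10.2): the cylinder is absent (z outside [0, 10]); the 24.5×12.5 cube at (7, 9) contributes its full rectangle (area 306.25 mm²); Combining (union): only the 24.5×12.5 cube at (7, 9) is present, so the union is just that shape — area = 306.25 mm²; (rotated 50° about Z; rotation is an isometry so areas/perimeters/island counts are preserved). So its area = 306.25 mm². Layer 40 (z = 6): the cylinder: section is a regular 24-gon, circumradius r=5 (area = (24/2)·5.000²·sin(360°/24) = 77.65 mm²); the cube at (7, 9) does not reach this height (z outside [10, 18.5]); Combining (union): only the r=5 cylinder is present, so the union is just that shape — area = 77.65 mm²; (rotated 50° about Z; rotation is an isometry so areas/perimeters/island counts are preserved). So its area = 77.65 mm². Layer 68 is larger (306.25 vs 77.65 mm²).

layer 68 (z = 10.2 mm)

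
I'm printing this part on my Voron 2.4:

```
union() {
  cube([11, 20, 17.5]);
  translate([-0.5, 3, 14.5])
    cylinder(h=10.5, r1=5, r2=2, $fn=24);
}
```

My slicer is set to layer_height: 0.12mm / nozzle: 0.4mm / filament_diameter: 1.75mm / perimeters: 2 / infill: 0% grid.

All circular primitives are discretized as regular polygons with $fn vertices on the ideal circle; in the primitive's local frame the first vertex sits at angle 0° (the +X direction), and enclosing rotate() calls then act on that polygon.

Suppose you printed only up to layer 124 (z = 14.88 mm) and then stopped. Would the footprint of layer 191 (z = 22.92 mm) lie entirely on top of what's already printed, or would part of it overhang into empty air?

Compare the two slices. At z = 14.88: the cube is present — its section is the full 11×20 rectangle (area 220.00 mm²); the cone at (-0.5, 3) contributes a regular 24-gon of circumradius 4.891 (interpolated between r1=5 and r2=2 at t=0.036) (area = (24/2)·4.891²·sin(360°/24) = 74.31 mm²); Taking the union: the regions partially overlap — summed areas 294.31 mm² minus the doubly-counted overlap 28.25 mm² gives 266.06 mm² — area = 266.06 mm². At z = 22.92: the cube is not intersected at this z (z outside [0, 17.5]); the cone at (-0.5, 3): at t=0.802 of its height the radius interpolates to r₁+(r₂−r₁)t = 2.594, giving a regular 24-gon of that circumradius (area = (24/2)·2.594²·sin(360°/24) = 20.90 mm²); Taking the union: only the cone at (-0.5, 3) is present, so the union is just that shape — area = 20.90 mm². Checking containment: the cross-section at z = 22.92 is a subset of the cross-section at z = 14.88.

entirely on top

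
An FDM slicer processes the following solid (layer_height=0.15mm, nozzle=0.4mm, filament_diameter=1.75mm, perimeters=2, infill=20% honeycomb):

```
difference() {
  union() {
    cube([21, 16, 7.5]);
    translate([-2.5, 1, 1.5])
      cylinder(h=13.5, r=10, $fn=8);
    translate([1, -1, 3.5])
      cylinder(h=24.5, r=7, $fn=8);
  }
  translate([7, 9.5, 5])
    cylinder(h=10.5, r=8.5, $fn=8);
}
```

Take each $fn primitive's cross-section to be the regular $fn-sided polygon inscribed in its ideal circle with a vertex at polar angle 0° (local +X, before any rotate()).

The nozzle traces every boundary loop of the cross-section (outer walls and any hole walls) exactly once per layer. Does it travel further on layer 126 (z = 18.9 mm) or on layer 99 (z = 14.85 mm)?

Layer 126 (z = 18.9): the cube is absent (z outside [0, 7.5]); the cylinder at (-2.5, 1) is not intersected at this z (z outside [1.5, 15]); the cylinder at (1, -1): section is a regular 8-gon, circumradius r=7 (perimeter = 2·8·7.000·sin(180°/8) = 42.86 mm); Merging all regions: only the r=7 cylinder at (1, -1) is present, so the union is just that shape — boundary = 42.86 mm; the cylinder at (7, 9.5) is not intersected at this z (z outside [5, 15.5]); Subtracting the remaining from the first: none of the subtracted shapes is present at this height, so that combined region is unchanged — boundary = 42.86 mm. So its perimeter = 42.86 mm. Layer 99 (z = 14.85): the cube does not reach this height (z outside [0, 7.5]); the r=10 cylinder at (-2.5, 1) contributes a regular 8-gon of circumradius 10 (perimeter = 2·8·10.000·sin(180°/8) = 61.23 mm); the r=7 cylinder at (1, -1) gives a regular 8-gon of circumradius 7 (constant along its height) (perimeter = 2·8·7.000·sin(180°/8) = 42.86 mm); Merging all regions: the regions partially overlap (shared area 128.83 mm²), so the edge portions inside another operand are dropped and the merged outline is re-measured after clipping — boundary = 62.59 mm; the r=8.5 cylinder at (7, 9.5) contributes a regular 8-gon of circumradius 8.5 (perimeter = 2·8·8.500·sin(180°/8) = 52.04 mm); After the difference (first − rest): starting from the result so far, the r=8.5 cylinder at (7, 9.5) partially overlaps it — only the 39.50 mm² overlap (of its 204.35 mm²) is removed, clipping the outline — boundary = 63.45 mm. So its perimeter = 63.45 mm. Layer 99 is larger (63.45 vs 42.86 mm).

layer 99 (z = 14.85 mm)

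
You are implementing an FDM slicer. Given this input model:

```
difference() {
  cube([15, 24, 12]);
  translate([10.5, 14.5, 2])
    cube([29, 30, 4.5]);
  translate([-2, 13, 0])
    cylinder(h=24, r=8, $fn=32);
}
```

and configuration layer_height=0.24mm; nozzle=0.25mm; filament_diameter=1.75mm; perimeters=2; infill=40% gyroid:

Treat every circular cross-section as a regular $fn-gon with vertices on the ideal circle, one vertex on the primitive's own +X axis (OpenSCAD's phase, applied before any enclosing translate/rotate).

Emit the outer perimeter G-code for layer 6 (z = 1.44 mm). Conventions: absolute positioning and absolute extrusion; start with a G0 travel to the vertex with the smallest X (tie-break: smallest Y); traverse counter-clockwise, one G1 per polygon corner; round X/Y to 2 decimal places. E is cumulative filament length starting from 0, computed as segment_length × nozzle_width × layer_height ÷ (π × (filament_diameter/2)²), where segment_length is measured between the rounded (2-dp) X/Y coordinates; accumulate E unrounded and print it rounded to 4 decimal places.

G0 X0.00 Y0.00 Z1.44
G1 X15.00 Y0.00 E0.3742
G1 X15.00 Y24.00 E0.9729
G1 X0.00 Y24.00 E1.3470
G1 X0.00 Y20.71 E1.4291
G1 X1.06 Y20.39 E1.4567
G1 X2.44 Y19.65 E1.4958
G1 X3.66 Y18.66 E1.5350
G1 X4.65 Y17.44 E1.5742
G1 X5.39 Y16.06 E1.6132
G1 X5.85 Y14.56 E1.6524
G1 X6.00 Y13.00 E1.6915
G1 X5.85 Y11.44 E1.7306
G1 X5.39 Y9.94 E1.7697
G1 X4.65 Y8.56 E1.8088
G1 X3.66 Y7.34 E1.8479
G1 X2.44 Y6.35 E1.8871
G1 X1.06 Y5.61 E1.9262
G1 X0.00 Y5.29 E1.9538
G1 X0.00 Y0.00 E2.0858

At z = 1.44 mm: the cube (footprint 15×24) is included at this height; the cube at (10.5, 14.5) is absent (z outside [2, 6.5]); the cylinder at (-2, 13): section is a regular 32-gon, circumradius r=8; Taking the first minus the rest: starting from the 15×24 cube, the r=8 cylinder at (-2, 13) partially overlaps it — only the 68.32 mm² overlap (of its 199.77 mm²) is removed, clipping the outline — 1 connected region. The outline is a single polygon with 19 vertices. Extrusion per mm of travel: 0.25 × 0.24 / (π × 0.875²) = 0.024945. Accumulating E over each segment gives final E = 2.0858.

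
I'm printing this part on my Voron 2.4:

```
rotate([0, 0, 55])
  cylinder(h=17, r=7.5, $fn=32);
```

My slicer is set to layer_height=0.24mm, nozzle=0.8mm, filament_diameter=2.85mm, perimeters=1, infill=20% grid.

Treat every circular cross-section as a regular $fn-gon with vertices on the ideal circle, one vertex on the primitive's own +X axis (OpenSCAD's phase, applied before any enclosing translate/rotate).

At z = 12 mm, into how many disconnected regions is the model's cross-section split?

At z = 12 mm: the r=7.5 cylinder gives a regular 32-gon of circumradius 7.5 (constant along its height); (whole slice rotated 55° about Z — lengths, areas and connectivity unchanged). The result has 1 disconnected region.

1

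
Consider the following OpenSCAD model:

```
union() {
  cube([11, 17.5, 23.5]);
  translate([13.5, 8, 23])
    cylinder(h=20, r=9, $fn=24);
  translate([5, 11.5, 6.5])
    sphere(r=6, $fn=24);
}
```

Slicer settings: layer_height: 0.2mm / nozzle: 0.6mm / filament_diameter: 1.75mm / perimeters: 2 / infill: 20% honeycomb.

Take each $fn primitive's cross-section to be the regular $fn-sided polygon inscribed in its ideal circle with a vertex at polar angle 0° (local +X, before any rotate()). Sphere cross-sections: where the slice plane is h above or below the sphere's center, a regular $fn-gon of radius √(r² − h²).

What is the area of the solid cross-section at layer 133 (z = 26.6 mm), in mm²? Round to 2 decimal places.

At z = 26.6 mm: the cube is absent (z outside [0, 23.5]); the r=9 cylinder at (13.5, 8) gives a regular 24-gon of circumradius 9 (constant along its height) (area = (24/2)·9.000²·sin(360°/24) = 251.57 mm²); the sphere at (5, 11.5) is not intersected at this z (|z−center|=20.100 > r=6); Taking the union: only the r=9 cylinder at (13.5, 8) is present, so the union is just that shape — area = 251.57 mm². Overall, the cross-section is a single solid region. Net area = 251.57 mm².

251.57 mm²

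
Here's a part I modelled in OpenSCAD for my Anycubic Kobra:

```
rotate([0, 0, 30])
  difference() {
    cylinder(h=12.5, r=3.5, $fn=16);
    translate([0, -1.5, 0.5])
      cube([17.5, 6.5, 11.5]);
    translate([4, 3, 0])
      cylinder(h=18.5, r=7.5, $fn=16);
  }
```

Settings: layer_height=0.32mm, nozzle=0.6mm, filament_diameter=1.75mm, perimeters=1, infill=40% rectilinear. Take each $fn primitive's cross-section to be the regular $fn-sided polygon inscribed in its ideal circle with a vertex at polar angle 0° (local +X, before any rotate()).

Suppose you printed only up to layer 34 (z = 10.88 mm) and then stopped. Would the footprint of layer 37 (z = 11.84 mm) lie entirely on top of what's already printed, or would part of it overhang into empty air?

entirely on top

Compare the two slices. At z = 10.88: the cylinder: section is a regular 16-gon, circumradius r=3.5 (area = (16/2)·3.500²·sin(360°/16) = 37.50 mm²); the cube at (0, -1.5) is present — its section is the full 17.5×6.5 rectangle (area 113.75 mm²); the r=7.5 cylinder at (4, 3) contributes a regular 16-gon of circumradius 7.5 (area = (16/2)·7.500²·sin(360°/16) = 172.21 mm²); Subtracting the remaining from the first: starting from the r=3.5 cylinder (37.50 mm²), the 17.5×6.5 cube at (0, -1.5) partially overlaps it — only the 14.40 mm² overlap (of its 113.75 mm²) is removed, clipping the outline; the r=7.5 cylinder at (4, 3) partially overlaps it — only the 18.56 mm² overlap (of its 172.21 mm²) is removed, clipping the outline — area = 4.54 mm²; (rotated 30° about Z; rotation is an isometry so areas/perimeters/island counts are preserved). At z = 11.84: the cylinder: section is a regular 16-gon, circumradius r=3.5 (area = (16/2)·3.500²·sin(360°/16) = 37.50 mm²); the cube at (0, -1.5) (footprint 17.5×6.5) is included at this height (area 113.75 mm²); the r=7.5 cylinder at (4, 3) contributes a regular 16-gon of circumradius 7.5 (area = (16/2)·7.500²·sin(360°/16) = 172.21 mm²); Taking the first minus the rest: starting from the r=3.5 cylinder (37.50 mm²), the 17.5×6.5 cube at (0, -1.5) partially overlaps it — only the 14.40 mm² overlap (of its 113.75 mm²) is removed, clipping the outline; the r=7.5 cylinder at (4, 3) partially overlaps it — only the 18.56 mm² overlap (of its 172.21 mm²) is removed, clipping the outline — area = 4.54 mm²; (whole slice rotated 30° about Z — lengths, areas and connectivity unchanged). Checking containment: the cross-section at z = 11.84 is a subset of the cross-section at z = 10.88.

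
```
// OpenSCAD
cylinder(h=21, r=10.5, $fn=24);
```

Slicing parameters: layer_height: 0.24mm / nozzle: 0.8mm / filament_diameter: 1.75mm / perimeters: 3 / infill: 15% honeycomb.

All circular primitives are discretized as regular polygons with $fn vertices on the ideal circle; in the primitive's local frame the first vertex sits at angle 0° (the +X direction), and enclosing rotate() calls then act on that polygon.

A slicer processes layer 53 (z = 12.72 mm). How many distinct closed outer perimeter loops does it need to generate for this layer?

1

At z = 12.72 mm: the r=10.5 cylinder contributes a regular 24-gon of circumradius 10.5. The result has 1 disconnected region.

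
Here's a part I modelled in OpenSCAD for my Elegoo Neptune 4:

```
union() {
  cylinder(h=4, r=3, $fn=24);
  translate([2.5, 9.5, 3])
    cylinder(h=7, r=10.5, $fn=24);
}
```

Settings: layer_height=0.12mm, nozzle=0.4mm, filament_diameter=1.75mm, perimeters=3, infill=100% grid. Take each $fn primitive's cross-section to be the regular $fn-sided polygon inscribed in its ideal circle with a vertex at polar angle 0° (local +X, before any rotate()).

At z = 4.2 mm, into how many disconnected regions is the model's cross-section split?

At z = 4.2 mm: the cylinder does not reach this height (z outside [0, 4]); the r=10.5 cylinder at (2.5, 9.5) gives a regular 24-gon of circumradius 10.5 (constant along its height); Merging all regions: only the r=10.5 cylinder at (2.5, 9.5) is present, so the union is just that shape — 1 connected region. The result has 1 disconnected region.

1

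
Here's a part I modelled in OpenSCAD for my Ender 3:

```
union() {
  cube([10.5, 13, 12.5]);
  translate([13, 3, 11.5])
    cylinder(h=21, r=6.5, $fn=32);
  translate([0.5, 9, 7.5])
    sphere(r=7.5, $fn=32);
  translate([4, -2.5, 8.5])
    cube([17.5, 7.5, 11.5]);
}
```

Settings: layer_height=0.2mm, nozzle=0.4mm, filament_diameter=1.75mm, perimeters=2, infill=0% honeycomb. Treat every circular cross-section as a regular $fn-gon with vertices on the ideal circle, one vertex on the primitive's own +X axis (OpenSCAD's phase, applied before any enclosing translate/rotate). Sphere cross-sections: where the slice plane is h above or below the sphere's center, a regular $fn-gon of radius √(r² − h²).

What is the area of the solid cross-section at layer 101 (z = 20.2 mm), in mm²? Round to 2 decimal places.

At z = 20.2 mm: the cube is not intersected at this z (z outside [0, 12.5]); the cylinder at (13, 3): section is a regular 32-gon, circumradius r=6.5 (area = (32/2)·6.500²·sin(360°/32) = 131.88 mm²); the sphere at (0.5, 9) is not intersected at this z (|z−center|=12.700 > r=7.5); the cube at (4, -2.5) is not intersected at this z (z outside [8.5, 20]); Taking the union: only the r=6.5 cylinder at (13, 3) is present, so the union is just that shape — area = 131.88 mm². Overall, the cross-section is a single solid region. Net area = 131.88 mm².

131.88 mm²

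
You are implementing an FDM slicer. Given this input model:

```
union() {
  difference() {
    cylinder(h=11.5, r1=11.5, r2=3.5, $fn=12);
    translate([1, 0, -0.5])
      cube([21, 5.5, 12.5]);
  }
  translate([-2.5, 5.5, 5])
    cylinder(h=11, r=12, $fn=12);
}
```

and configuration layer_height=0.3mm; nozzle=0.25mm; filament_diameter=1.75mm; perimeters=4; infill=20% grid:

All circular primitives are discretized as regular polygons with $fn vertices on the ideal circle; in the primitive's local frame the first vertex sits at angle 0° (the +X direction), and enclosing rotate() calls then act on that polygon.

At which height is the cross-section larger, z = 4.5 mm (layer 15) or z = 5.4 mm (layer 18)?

layer 18 (z = 5.4 mm)

Layer 15 (z = 4.5): the cone (r1=11.5→r2=3.5) has section circumradius 8.370 here — a regular 12-gon (area = (12/2)·8.370²·sin(360°/12) = 210.15 mm²); the 21×5.5 cube at (1, 0) contributes its full rectangle (area 115.50 mm²); Taking the first minus the rest: starting from the cone (210.15 mm²), the 21×5.5 cube at (1, 0) partially overlaps it — only the 35.85 mm² overlap (of its 115.50 mm²) is removed, clipping the outline — area = 174.30 mm²; the cylinder at (-2.5, 5.5) is not intersected at this z (z outside [5, 16]); Merging all regions: only that combined region is present, so the union is just that shape — area = 174.30 mm². So its area = 174.30 mm². Layer 18 (z = 5.4): the cone: at t=0.470 of its height the radius interpolates to r₁+(r₂−r₁)t = 7.743, giving a regular 12-gon of that circumradius (area = (12/2)·7.743²·sin(360°/12) = 179.88 mm²); the cube at (1, 0) is present — its section is the full 21×5.5 rectangle (area 115.50 mm²); After the difference (first − rest): starting from the cone (179.88 mm²), the 21×5.5 cube at (1, 0) partially overlaps it — only the 32.07 mm² overlap (of its 115.50 mm²) is removed, clipping the outline — area = 147.82 mm²; the cylinder at (-2.5, 5.5): section is a regular 12-gon, circumradius r=12 (area = (12/2)·12.000²·sin(360°/12) = 432.00 mm²); Taking the union: the regions partially overlap — summed areas 579.82 mm² minus the doubly-counted overlap 129.17 mm² gives 450.65 mm² — area = 450.65 mm². So its area = 450.65 mm². Layer 18 is larger (450.65 vs 174.30 mm²).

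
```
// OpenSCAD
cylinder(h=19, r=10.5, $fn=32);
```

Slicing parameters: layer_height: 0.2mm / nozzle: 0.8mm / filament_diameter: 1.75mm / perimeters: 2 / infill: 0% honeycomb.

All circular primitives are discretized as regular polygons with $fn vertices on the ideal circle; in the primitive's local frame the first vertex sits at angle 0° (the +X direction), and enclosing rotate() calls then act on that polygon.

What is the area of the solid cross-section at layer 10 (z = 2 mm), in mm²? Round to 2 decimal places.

344.14 mm²

At z = 2 mm: the cylinder: section is a regular 32-gon, circumradius r=10.5 (area = (32/2)·10.500²·sin(360°/32) = 344.14 mm²). Overall, the cross-section is a single solid region. Net area = 344.14 mm².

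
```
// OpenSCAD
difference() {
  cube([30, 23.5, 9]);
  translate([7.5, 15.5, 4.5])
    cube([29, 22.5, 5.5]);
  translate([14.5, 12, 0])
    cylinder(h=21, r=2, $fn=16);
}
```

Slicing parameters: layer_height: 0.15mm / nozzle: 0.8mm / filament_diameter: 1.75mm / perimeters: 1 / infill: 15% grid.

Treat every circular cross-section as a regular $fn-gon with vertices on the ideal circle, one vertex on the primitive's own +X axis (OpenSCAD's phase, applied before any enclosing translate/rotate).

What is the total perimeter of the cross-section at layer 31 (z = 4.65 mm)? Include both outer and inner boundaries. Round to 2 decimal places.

119.49 mm

At z = 4.65 mm: the cube (footprint 30×23.5) is included at this height (perimeter 107.00 mm); the cube at (7.5, 15.5) is present — its section is the full 29×22.5 rectangle (perimeter 103.00 mm); the r=2 cylinder at (14.5, 12) contributes a regular 16-gon of circumradius 2 (perimeter = 2·16·2.000·sin(180°/16) = 12.49 mm); Subtracting the remaining from the first: starting from the 30×23.5 cube, the 29×22.5 cube at (7.5, 15.5) partially overlaps it — only the 180.00 mm² overlap (of its 652.50 mm²) is removed, clipping the outline; the r=2 cylinder at (14.5, 12) lies wholly inside it (removes its full 12.25 mm² and its 12.49 mm outline becomes a hole wall) — boundary (outer + 1 inner loop) = 119.49 mm. Overall, the cross-section is one region with 1 hole. Total boundary length (outer + inner) = 119.49 mm.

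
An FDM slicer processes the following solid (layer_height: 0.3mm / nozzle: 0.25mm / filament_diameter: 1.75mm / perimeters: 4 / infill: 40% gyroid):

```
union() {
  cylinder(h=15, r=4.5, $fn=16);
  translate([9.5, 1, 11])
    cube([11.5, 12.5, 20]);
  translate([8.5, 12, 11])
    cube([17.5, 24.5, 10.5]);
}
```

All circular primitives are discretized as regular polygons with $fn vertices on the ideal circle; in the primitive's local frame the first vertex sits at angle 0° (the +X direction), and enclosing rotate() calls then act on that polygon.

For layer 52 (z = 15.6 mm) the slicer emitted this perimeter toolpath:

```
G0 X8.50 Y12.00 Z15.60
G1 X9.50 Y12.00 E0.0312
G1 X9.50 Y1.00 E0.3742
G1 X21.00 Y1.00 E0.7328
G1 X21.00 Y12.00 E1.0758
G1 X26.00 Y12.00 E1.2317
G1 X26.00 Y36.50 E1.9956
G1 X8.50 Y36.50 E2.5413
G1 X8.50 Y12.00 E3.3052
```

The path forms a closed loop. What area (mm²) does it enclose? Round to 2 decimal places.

Apply the shoelace formula to the sequence of (X, Y) vertices; enclosed area = 555.25 mm².

555.25 mm²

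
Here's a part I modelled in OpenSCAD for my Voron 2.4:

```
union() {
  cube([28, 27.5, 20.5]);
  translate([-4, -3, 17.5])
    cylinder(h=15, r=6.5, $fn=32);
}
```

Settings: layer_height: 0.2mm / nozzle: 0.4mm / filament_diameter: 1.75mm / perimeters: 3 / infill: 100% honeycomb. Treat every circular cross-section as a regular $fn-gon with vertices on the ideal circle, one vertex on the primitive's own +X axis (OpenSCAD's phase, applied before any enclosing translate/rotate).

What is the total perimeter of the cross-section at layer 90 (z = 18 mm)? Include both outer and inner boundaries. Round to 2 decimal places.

145.22 mm

At z = 18 mm: the cube is present — its section is the full 28×27.5 rectangle (perimeter 111.00 mm); the cylinder at (-4, -3): section is a regular 32-gon, circumradius r=6.5 (perimeter = 2·32·6.500·sin(180°/32) = 40.78 mm); Merging all regions: the regions partially overlap (shared area 2.09 mm²), so the edge portions inside another operand are dropped and the merged outline is re-measured after clipping — boundary = 145.22 mm. Overall, the cross-section is a single solid region. Total boundary length (outer) = 145.22 mm.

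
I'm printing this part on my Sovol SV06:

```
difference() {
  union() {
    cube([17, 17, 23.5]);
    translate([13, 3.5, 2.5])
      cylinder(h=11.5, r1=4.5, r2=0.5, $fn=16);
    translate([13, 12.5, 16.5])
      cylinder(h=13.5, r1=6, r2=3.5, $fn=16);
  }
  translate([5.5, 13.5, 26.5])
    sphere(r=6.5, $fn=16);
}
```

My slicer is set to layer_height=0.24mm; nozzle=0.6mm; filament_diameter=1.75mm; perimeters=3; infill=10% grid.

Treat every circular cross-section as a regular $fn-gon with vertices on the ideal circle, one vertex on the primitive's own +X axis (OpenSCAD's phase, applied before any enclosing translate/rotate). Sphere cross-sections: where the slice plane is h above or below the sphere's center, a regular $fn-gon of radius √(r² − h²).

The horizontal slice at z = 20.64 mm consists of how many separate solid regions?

At z = 20.64 mm: the cube is present — its section is the full 17×17 rectangle; the cone at (13, 3.5) is not intersected at this z (z outside [2.5, 14]); the cone at (13, 12.5) contributes a regular 16-gon of circumradius 5.233 (interpolated between r1=6 and r2=3.5 at t=0.307); Merging all regions: the regions partially overlap (shared area 76.35 mm²), so overlapping operands fuse into one piece — 1 connected region; the r=6.5 sphere at (5.5, 13.5) slices to a regular 16-gon of circumradius 2.813 (√(r²−h²) with h=5.86 from center); Subtracting the remaining from the first: starting from that combined region, the r=6.5 sphere at (5.5, 13.5) lies wholly inside it (removes its full 24.22 mm² and its 17.56 mm outline becomes a hole wall) — 1 connected region with 1 hole. The result has 1 disconnected region.

1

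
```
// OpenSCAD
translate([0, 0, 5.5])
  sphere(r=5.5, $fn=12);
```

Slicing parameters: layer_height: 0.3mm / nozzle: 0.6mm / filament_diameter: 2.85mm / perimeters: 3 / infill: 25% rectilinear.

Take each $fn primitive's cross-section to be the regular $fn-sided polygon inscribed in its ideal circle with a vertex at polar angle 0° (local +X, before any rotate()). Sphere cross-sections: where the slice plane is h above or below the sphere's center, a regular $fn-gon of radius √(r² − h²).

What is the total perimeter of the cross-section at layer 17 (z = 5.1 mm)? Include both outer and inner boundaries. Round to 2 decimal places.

At z = 5.1 mm: the r=5.5 sphere slices to a regular 12-gon of circumradius 5.485 (√(r²−h²) with h=0.4 from center) (perimeter = 2·12·5.485·sin(180°/12) = 34.07 mm). Overall, the cross-section is a single solid region. Total boundary length (outer) = 34.07 mm.

34.07 mm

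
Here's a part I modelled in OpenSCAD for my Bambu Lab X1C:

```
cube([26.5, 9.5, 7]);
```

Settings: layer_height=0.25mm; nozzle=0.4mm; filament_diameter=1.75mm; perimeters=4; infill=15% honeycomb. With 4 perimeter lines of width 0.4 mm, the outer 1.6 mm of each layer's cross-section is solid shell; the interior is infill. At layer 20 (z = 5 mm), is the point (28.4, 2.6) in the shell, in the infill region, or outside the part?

outside

At z = 5 mm: the cube (footprint 26.5×9.5) is included at this height. Overall, the cross-section is a single solid region. The nearest boundary edge runs (26.50, 0.00)→(26.50, 9.50); distance from the point to it = 1.90 mm. The point is not inside any of the regions above, so it lies outside the cross-section (1.90 mm from the nearest boundary).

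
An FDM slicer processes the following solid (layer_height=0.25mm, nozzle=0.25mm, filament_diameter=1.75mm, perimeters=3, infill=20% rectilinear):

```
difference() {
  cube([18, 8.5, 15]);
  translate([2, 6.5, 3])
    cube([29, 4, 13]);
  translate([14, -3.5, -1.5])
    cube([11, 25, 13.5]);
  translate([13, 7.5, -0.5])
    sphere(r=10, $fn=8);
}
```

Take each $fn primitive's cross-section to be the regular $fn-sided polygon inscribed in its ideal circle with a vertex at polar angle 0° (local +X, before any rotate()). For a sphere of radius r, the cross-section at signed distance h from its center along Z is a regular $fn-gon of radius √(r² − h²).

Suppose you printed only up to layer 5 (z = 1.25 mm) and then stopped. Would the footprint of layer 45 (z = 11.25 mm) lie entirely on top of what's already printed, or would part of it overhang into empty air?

Compare the two slices. At z = 1.25: the 18×8.5 cube contributes its full rectangle (area 153.00 mm²); the cube at (2, 6.5) is not intersected at this z (z outside [3, 16]); the cube at (14, -3.5) (footprint 11×25) is included at this height (area 275.00 mm²); the r=10 sphere at (13, 7.5) slices to a regular 8-gon of circumradius 9.846 (√(r²−h²) with h=1.75 from center) (area = (8/2)·9.846²·sin(360°/8) = 274.18 mm²); Subtracting the remaining from the first: starting from the 18×8.5 cube (153.00 mm²), the 11×25 cube at (14, -3.5) partially overlaps it — only the 34.00 mm² overlap (of its 275.00 mm²) is removed, clipping the outline; the r=10 sphere at (13, 7.5) partially overlaps it — only the 80.04 mm² overlap (of its 274.18 mm²) is removed, clipping the outline — area = 38.96 mm². At z = 11.25: the cube is present — its section is the full 18×8.5 rectangle (area 153.00 mm²); the 29×4 cube at (2, 6.5) contributes its full rectangle (area 116.00 mm²); the cube at (14, -3.5) is present — its section is the full 11×25 rectangle (area 275.00 mm²); the sphere at (13, 7.5) does not reach this height (|z−center|=11.750 > r=10); Subtracting the remaining from the first: starting from the 18×8.5 cube (153.00 mm²), the 29×4 cube at (2, 6.5) partially overlaps it — only the 32.00 mm² overlap (of its 116.00 mm²) is removed, clipping the outline; the 11×25 cube at (14, -3.5) partially overlaps it — only the 26.00 mm² overlap (of its 275.00 mm²) is removed, clipping the outline — area = 95.00 mm². Checking containment: at z = 11.25 the cross-section extends beyond the z = 1.25 cross-section by about 58.76 mm².

part overhangs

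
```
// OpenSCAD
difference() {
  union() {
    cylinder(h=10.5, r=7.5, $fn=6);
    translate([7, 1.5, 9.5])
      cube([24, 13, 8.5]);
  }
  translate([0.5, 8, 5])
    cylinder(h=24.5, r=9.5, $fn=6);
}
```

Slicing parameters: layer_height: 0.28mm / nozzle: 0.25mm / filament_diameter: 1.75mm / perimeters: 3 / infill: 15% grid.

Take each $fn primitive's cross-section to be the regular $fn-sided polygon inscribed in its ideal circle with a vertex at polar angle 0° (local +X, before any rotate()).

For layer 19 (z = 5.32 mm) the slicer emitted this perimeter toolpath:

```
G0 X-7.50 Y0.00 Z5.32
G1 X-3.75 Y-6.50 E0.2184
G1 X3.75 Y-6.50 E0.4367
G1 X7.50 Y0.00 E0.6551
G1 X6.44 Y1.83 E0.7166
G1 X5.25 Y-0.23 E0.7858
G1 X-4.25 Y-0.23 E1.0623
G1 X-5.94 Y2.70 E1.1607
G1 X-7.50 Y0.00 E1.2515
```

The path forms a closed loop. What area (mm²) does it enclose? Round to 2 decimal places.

77.06 mm²

Apply the shoelace formula to the sequence of (X, Y) vertices; enclosed area = 77.06 mm².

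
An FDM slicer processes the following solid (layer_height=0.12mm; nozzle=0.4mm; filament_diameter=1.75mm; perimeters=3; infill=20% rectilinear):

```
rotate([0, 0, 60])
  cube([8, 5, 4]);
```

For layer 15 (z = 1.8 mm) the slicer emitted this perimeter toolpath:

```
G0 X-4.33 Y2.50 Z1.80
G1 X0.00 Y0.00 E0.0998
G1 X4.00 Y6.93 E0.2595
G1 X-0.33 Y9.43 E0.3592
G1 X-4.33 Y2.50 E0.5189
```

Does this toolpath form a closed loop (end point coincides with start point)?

Start point (G0): (-4.33, 2.50). End point (last G1): the path returns to the start — closed.

yes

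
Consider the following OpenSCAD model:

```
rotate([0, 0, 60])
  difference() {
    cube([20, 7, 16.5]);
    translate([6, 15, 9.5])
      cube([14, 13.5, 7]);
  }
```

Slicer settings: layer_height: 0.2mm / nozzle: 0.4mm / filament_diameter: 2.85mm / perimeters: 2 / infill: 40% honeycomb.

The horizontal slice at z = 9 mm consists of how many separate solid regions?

At z = 9 mm: the cube (footprint 20×7) is included at this height; the cube at (6, 15) is not intersected at this z (z outside [9.5, 16.5]); Taking the first minus the rest: none of the subtracted shapes is present at this height, so the 20×7 cube is unchanged — 1 connected region; (whole slice rotated 60° about Z — lengths, areas and connectivity unchanged). The result has 1 disconnected region.

1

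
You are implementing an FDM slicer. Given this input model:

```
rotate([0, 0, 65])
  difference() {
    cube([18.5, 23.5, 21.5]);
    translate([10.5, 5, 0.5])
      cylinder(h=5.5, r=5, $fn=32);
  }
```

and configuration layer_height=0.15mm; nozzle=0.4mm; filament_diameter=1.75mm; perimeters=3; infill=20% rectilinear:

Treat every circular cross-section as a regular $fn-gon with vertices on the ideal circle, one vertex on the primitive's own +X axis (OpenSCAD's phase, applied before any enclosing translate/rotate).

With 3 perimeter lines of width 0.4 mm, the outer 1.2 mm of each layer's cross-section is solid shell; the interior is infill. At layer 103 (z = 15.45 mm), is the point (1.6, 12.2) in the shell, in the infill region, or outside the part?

infill

At z = 15.45 mm: the 18.5×23.5 cube contributes its full rectangle; the cylinder at (10.5, 5) does not reach this height (z outside [0.5, 6]); Taking the first minus the rest: none of the subtracted shapes is present at this height, so the 18.5×23.5 cube is unchanged — 1 connected region; (whole slice rotated 65° about Z — lengths, areas and connectivity unchanged). Overall, the cross-section is a single solid region. Undo the 65° rotation: the query point maps to (11.733, 3.706) in the un-rotated model frame. The nearest boundary edge runs (0.00, 0.00)→(18.50, 0.00); distance from the point to it = 3.71 mm. The point is inside the cross-section and 3.71 mm from the nearest boundary — more than the 1.2 mm shell width (3 × 0.4), so it's in the infill interior.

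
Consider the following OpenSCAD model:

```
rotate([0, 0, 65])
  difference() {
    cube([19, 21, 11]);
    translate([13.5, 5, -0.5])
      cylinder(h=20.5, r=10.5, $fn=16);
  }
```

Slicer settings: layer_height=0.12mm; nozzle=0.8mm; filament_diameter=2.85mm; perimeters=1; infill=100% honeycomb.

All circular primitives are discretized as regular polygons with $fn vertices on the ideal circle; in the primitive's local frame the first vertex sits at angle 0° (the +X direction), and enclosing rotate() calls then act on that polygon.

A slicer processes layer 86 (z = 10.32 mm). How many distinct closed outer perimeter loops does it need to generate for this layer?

At z = 10.32 mm: the cube (footprint 19×21) is included at this height; the r=10.5 cylinder at (13.5, 5) gives a regular 16-gon of circumradius 10.5 (constant along its height); Taking the first minus the rest: starting from the 19×21 cube, the r=10.5 cylinder at (13.5, 5) partially overlaps it — only the 215.90 mm² overlap (of its 337.53 mm²) is removed, clipping the outline — 1 connected region; (rotated 65° about Z; rotation is an isometry so areas/perimeters/island counts are preserved). The result has 1 disconnected region.

1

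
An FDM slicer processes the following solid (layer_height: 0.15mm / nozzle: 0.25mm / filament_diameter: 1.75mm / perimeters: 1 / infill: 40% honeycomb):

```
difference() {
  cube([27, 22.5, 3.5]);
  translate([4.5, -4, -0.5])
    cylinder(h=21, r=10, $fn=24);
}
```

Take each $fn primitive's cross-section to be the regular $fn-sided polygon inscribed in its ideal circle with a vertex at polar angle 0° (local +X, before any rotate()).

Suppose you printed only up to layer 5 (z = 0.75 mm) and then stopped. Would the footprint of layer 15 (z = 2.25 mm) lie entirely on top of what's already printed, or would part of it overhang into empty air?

Compare the two slices. At z = 0.75: the 27×22.5 cube contributes its full rectangle (area 607.50 mm²); the r=10 cylinder at (4.5, -4) contributes a regular 24-gon of circumradius 10 (area = (24/2)·10.000²·sin(360°/24) = 310.58 mm²); Taking the first minus the rest: starting from the 27×22.5 cube (607.50 mm²), the r=10 cylinder at (4.5, -4) partially overlaps it — only the 64.13 mm² overlap (of its 310.58 mm²) is removed, clipping the outline — area = 543.37 mm². At z = 2.25: the 27×22.5 cube contributes its full rectangle (area 607.50 mm²); the r=10 cylinder at (4.5, -4) gives a regular 24-gon of circumradius 10 (constant along its height) (area = (24/2)·10.000²·sin(360°/24) = 310.58 mm²); Taking the first minus the rest: starting from the 27×22.5 cube (607.50 mm²), the r=10 cylinder at (4.5, -4) partially overlaps it — only the 64.13 mm² overlap (of its 310.58 mm²) is removed, clipping the outline — area = 543.37 mm². Checking containment: the cross-section at z = 2.25 is a subset of the cross-section at z = 0.75.

entirely on top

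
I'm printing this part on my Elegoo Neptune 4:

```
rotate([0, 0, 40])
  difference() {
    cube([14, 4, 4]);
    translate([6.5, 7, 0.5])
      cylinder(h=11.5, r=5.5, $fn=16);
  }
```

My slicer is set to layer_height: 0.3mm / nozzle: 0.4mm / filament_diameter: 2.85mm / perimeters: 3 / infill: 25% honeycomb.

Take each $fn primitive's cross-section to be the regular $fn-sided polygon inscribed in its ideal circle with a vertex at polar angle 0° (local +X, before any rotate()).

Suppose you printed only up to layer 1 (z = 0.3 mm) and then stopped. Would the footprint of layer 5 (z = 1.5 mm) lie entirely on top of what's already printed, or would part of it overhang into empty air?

Compare the two slices. At z = 0.3: the cube (footprint 14×4) is included at this height (area 56.00 mm²); the cylinder at (6.5, 7) does not reach this height (z outside [0.5, 12]); After the difference (first − rest): none of the subtracted shapes is present at this height, so the 14×4 cube is unchanged — area = 56.00 mm²; (whole slice rotated 40° about Z — lengths, areas and connectivity unchanged). At z = 1.5: the cube (footprint 14×4) is included at this height (area 56.00 mm²); the r=5.5 cylinder at (6.5, 7) gives a regular 16-gon of circumradius 5.5 (constant along its height) (area = (16/2)·5.500²·sin(360°/16) = 92.61 mm²); Subtracting the remaining from the first: starting from the 14×4 cube (56.00 mm²), the r=5.5 cylinder at (6.5, 7) partially overlaps it — only the 15.47 mm² overlap (of its 92.61 mm²) is removed, clipping the outline — area = 40.53 mm²; (whole slice rotated 40° about Z — lengths, areas and connectivity unchanged). Checking containment: the cross-section at z = 1.5 is a subset of the cross-section at z = 0.3.

entirely on top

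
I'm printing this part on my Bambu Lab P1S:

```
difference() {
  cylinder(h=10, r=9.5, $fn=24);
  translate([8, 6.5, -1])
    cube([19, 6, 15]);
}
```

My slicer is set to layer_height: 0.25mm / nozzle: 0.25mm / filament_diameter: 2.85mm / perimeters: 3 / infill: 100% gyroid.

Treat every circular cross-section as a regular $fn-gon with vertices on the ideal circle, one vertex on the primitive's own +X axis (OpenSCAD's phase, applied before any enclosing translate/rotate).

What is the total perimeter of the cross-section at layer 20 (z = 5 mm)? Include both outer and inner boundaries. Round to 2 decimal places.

59.52 mm

At z = 5 mm: the cylinder: section is a regular 24-gon, circumradius r=9.5 (perimeter = 2·24·9.500·sin(180°/24) = 59.52 mm); the cube at (8, 6.5) (footprint 19×6) is included at this height (perimeter 50.00 mm); After the difference (first − rest): starting from the r=9.5 cylinder, the 19×6 cube at (8, 6.5) misses the remaining region (no effect) — boundary = 59.52 mm. Overall, the cross-section is a single solid region. Total boundary length (outer) = 59.52 mm.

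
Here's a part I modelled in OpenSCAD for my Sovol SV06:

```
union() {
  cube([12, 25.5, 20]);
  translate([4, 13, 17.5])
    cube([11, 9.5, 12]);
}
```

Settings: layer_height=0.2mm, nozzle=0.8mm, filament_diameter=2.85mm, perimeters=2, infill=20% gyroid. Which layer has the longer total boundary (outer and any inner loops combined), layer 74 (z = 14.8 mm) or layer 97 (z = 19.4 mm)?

Layer 74 (z = 14.8): the cube is present — its section is the full 12×25.5 rectangle (perimeter 75.00 mm); the cube at (4, 13) is absent (z outside [17.5, 29.5]); Taking the union: only the 12×25.5 cube is present, so the union is just that shape — boundary = 75.00 mm. So its perimeter = 75.00 mm. Layer 97 (z = 19.4): the 12×25.5 cube contributes its full rectangle (perimeter 75.00 mm); the cube at (4, 13) (footprint 11×9.5) is included at this height (perimeter 41.00 mm); Taking the union: the regions partially overlap (shared area 76.00 mm²), so the edge portions inside another operand are dropped and the merged outline is re-measured after clipping — boundary = 81.00 mm. So its perimeter = 81.00 mm. Layer 97 is larger (81.00 vs 75.00 mm).

layer 97 (z = 19.4 mm)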